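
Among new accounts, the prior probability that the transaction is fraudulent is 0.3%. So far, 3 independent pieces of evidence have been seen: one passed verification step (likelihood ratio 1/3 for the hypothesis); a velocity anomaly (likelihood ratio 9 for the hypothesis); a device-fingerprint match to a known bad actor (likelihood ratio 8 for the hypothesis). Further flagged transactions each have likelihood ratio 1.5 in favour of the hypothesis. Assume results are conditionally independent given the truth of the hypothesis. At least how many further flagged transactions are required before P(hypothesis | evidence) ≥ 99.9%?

Prior odds = 0.003/0.997 = 3/997.
Combined Bayes factor of the evidence already in hand = (1/3) × 9 × 8 = 24.
Odds after that evidence = (3/997) × 24 = 72/997.
Target odds = 0.999/0.001 = 999.
Need 1.5ⁿ ≥ 999 ÷ (72/997) = 13833.375.
1.5²³ ≈11222.7 falls short of 13833.375 but 1.5²⁴ ≈16834.1 reaches it, so n = 24.

24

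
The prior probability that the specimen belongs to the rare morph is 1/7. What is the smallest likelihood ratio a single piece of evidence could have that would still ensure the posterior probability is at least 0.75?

18

Prior odds = (1/7)/(6/7) = 1/6.
Target odds = 0.75/0.25 = 3.
Required Bayes factor = 3 ÷ (1/6) = 18.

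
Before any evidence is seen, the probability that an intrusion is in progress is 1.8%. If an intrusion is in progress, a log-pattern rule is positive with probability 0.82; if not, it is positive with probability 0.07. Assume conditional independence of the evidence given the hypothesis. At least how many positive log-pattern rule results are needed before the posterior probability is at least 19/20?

3

Prior odds: 0.018 ÷ 0.982 = 9/491.
Likelihood ratio of a positive = 0.82/0.07 = 82/7.
Target posterior odds = 0.95/0.05 = 19.
Need (9/491) × (82/7)ⁿ ≥ 19, i.e. (82/7)ⁿ ≥ 9329/9.
(82/7)² = 6724/49 falls short of 9329/9 but (82/7)³ = 551368/343 reaches it, so n = 3.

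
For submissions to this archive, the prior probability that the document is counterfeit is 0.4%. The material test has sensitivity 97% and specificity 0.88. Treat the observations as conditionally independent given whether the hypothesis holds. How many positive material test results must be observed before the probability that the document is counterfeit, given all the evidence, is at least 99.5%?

6

Prior odds: 0.004 ÷ 0.996 = 1/249.
False-positive rate = 1 − 0.88 = 0.12; likelihood ratio of a positive = 0.97/0.12 = 97/12.
Target odds: 0.995 ÷ 0.005 = 199.
Require (97/12)ⁿ ≥ 199 ÷ (1/249) = 49551.
(97/12)⁵ ≈34510.6 falls short of 49551 but (97/12)⁶ ≈278961 reaches it, so n = 6.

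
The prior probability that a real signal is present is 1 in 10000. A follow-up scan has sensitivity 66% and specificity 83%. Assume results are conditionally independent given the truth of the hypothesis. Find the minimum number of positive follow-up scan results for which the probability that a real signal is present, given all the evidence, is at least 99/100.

Prior odds: 0.0001 ÷ 0.9999 = 1/9999.
False-positive rate = 1 − 0.83 = 0.17; likelihood ratio of a positive = 0.66/0.17 = 66/17.
Target odds: 0.99 ÷ 0.01 = 99.
Require (66/17)ⁿ ≥ 99 ÷ (1/9999) = 989901.
(66/17)¹⁰ ≈777947 falls short of 989901 but (66/17)¹¹ ≈3.02027e+06 reaches it, so n = 11.

11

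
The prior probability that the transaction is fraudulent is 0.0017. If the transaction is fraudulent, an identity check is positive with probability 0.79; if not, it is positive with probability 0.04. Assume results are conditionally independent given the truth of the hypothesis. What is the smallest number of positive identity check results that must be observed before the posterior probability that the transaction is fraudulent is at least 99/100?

4

Prior odds: 0.0017 ÷ 0.9983 = 17/9983.
Likelihood ratio of a positive = 0.79/0.04 = 19.75.
Target posterior odds = 0.99/0.01 = 99.
Need (17/9983) × 19.75ⁿ ≥ 99, i.e. 19.75ⁿ ≥ 988317/17.
19.75³ = 7703.734375 falls short of 988317/17 but 19.75⁴ = 38950081/256 reaches it, so n = 4.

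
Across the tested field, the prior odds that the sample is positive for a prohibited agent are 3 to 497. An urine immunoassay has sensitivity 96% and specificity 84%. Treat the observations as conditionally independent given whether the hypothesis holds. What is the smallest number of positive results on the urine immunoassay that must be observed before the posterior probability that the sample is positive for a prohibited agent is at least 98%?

Prior odds = 3/497.
False-positive rate = 1 − 0.84 = 0.16; likelihood ratio of a positive = 0.96/0.16 = 6.
Target posterior odds = 0.98/0.02 = 49.
Require 6ⁿ ≥ 49 ÷ (3/497) = 24353/3.
6⁵ = 7776 falls short of 24353/3 but 6⁶ = 46656 reaches it, so n = 6.

6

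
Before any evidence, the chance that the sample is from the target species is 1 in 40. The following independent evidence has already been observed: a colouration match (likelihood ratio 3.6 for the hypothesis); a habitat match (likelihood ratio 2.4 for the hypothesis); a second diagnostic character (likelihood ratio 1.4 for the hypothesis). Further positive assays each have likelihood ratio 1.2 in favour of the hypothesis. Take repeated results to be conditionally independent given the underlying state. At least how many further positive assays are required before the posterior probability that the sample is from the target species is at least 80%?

15

Prior odds = 0.025/0.975 = 1/39.
Combined Bayes factor of the evidence already in hand = 3.6 × 2.4 × 1.4 = 12.096.
Odds after that evidence = (1/39) × 12.096 = 504/1625.
Target odds = 0.8/0.2 = 4.
Need 1.2ⁿ ≥ 4 ÷ (504/1625) = 1625/126.
1.2¹⁴ ≈12.8392 falls short of 1625/126 but 1.2¹⁵ ≈15.407 reaches it, so n = 15.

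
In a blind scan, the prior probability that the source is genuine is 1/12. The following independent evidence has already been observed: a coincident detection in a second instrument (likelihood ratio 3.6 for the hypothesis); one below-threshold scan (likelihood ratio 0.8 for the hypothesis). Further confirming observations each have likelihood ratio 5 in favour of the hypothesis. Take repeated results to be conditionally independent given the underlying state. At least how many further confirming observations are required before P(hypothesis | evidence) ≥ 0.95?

Prior odds = (1/12)/(11/12) = 1/11.
Combined Bayes factor of the evidence already in hand = 3.6 × 0.8 = 2.88.
Odds after that evidence = (1/11) × 2.88 = 72/275.
Target odds = 0.95/0.05 = 19.
Need 5ⁿ ≥ 19 ÷ (72/275) = 5225/72.
5² = 25 falls short of 5225/72 but 5³ = 125 reaches it, so n = 3.

3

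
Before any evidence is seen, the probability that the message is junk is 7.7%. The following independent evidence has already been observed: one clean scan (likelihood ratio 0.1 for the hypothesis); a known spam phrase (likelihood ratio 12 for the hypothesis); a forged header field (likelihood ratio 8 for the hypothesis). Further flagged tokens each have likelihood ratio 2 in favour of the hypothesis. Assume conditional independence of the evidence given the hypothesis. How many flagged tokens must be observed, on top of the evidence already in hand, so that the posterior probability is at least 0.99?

7

Prior odds = 0.077/0.923 = 77/923.
Combined Bayes factor of the evidence already in hand = 0.1 × 12 × 8 = 9.6.
Odds after that evidence = (77/923) × 9.6 = 3696/4615.
Target odds = 0.99/0.01 = 99.
Need 2ⁿ ≥ 99 ÷ (3696/4615) = 13845/112.
2⁶ = 64 falls short of 13845/112 but 2⁷ = 128 reaches it, so n = 7.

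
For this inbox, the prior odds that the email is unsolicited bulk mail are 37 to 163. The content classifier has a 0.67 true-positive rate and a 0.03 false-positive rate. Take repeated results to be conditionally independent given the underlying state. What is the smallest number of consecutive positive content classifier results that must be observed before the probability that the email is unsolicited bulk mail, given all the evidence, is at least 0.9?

2

Prior odds = 37/163.
Likelihood ratio of a positive result = 0.67/0.03 = 67/3.
Target odds: 0.9 ÷ 0.1 = 9.
Require (67/3)ⁿ ≥ 9 ÷ (37/163) = 1467/37.
(67/3)¹ = 67/3 falls short of 1467/37 but (67/3)² = 4489/9 reaches it, so n = 2.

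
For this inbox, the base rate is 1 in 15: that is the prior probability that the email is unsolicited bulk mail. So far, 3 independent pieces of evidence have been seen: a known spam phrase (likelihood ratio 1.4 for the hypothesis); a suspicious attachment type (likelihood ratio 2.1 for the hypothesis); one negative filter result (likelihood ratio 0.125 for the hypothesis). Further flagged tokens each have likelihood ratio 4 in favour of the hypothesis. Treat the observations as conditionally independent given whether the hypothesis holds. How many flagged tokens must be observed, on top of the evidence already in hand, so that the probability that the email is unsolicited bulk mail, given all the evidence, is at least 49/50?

Prior odds = (1/15)/(14/15) = 1/14.
Combined Bayes factor of the evidence already in hand = 1.4 × 2.1 × 0.125 = 0.3675.
Odds after that evidence = (1/14) × 0.3675 = 0.02625.
Target odds = 0.98/0.02 = 49.
Need 4ⁿ ≥ 49 ÷ 0.02625 = 5600/3.
4⁵ = 1024 falls short of 5600/3 but 4⁶ = 4096 reaches it, so n = 6.

6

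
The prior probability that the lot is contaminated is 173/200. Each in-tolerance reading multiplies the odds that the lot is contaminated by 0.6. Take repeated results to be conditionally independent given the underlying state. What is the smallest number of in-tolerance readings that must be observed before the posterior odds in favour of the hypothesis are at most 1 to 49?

Prior odds: 0.865 ÷ 0.135 = 173/27.
Likelihood ratio per in-tolerance reading = 0.6.
Target odds = 1/49.
Need (173/27) × 0.6ⁿ ≤ 1/49, i.e. 0.6ⁿ ≤ 27/8477.
0.6¹¹ = 177147/48828125 is still above 27/8477 but 0.6¹² = 531441/244140625 is at or below it, so n = 12.

12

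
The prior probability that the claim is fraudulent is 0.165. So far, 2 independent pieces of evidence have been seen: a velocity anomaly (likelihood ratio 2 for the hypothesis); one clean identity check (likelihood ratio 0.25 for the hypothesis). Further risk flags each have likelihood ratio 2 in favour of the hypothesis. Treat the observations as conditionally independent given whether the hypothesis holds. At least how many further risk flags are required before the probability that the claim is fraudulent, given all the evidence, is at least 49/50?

9

Prior odds = 0.165/0.835 = 33/167.
Combined Bayes factor of the evidence already in hand = 2 × 0.25 = 0.5.
Odds after that evidence = (33/167) × 0.5 = 33/334.
Target odds = 0.98/0.02 = 49.
Need 2ⁿ ≥ 49 ÷ (33/334) = 16366/33.
2⁸ = 256 falls short of 16366/33 but 2⁹ = 512 reaches it, so n = 9.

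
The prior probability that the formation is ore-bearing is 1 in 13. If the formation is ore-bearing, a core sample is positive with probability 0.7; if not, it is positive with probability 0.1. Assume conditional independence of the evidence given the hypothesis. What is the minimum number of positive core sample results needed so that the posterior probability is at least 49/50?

4

Prior odds = (1/13)/(12/13) = 1/12.
Likelihood ratio of a positive = 0.7/0.1 = 7.
Target odds: 0.98 ÷ 0.02 = 49.
Need (1/12) × 7ⁿ ≥ 49, i.e. 7ⁿ ≥ 588.
7³ = 343 falls short of 588 but 7⁴ = 2401 reaches it, so n = 4.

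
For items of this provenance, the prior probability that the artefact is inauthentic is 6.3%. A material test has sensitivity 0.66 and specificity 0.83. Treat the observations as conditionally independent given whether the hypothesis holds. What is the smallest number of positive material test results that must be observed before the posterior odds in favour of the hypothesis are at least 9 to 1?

Prior odds = 0.063/0.937 = 63/937.
False-positive rate = 1 − 0.83 = 0.17; likelihood ratio of a positive = 0.66/0.17 = 66/17.
Target odds = 9.
Require (66/17)ⁿ ≥ 9 ÷ (63/937) = 937/7.
(66/17)³ = 287496/4913 falls short of 937/7 but (66/17)⁴ = 18974736/83521 reaches it, so n = 4.

4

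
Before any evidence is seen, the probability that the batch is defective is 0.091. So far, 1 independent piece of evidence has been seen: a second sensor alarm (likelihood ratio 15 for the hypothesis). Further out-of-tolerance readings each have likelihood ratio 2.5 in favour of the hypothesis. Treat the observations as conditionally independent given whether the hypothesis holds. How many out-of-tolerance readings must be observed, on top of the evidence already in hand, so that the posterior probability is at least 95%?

Prior odds = 0.091/0.909 = 91/909.
Bayes factor of the evidence already in hand = 15.
Odds after that evidence = (91/909) × 15 = 455/303.
Target odds = 0.95/0.05 = 19.
Need 2.5ⁿ ≥ 19 ÷ (455/303) = 5757/455.
2.5² = 6.25 falls short of 5757/455 but 2.5³ = 15.625 reaches it, so n = 3.

3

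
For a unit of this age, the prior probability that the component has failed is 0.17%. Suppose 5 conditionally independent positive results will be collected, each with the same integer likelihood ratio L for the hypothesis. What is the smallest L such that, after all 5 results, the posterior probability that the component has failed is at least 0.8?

5

Prior odds = 0.0017/0.9983 = 17/9983.
Target odds = 0.8/0.2 = 4.
Need L⁵ ≥ 4 ÷ (17/9983) = 39932/17.
4⁵ = 1024 < 39932/17 ≤ 3125 = 5⁵, so L = 5.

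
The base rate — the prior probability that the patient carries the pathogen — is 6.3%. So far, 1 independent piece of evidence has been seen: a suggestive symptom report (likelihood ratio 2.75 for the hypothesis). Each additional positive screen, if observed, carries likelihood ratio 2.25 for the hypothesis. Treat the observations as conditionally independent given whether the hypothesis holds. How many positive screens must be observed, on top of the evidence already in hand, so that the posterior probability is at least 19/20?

Prior odds = 0.063/0.937 = 63/937.
Bayes factor of the evidence already in hand = 2.75.
Odds after that evidence = (63/937) × 2.75 = 693/3748.
Target odds = 0.95/0.05 = 19.
Need 2.25ⁿ ≥ 19 ÷ (693/3748) = 71212/693.
2.25⁵ = 59049/1024 falls short of 71212/693 but 2.25⁶ = 531441/4096 reaches it, so n = 6.

6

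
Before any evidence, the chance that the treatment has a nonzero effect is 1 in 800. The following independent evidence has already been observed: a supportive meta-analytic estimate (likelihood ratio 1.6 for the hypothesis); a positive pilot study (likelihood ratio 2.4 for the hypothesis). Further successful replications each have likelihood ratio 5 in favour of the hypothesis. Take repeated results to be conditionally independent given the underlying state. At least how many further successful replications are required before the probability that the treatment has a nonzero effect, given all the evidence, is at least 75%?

4

Prior odds = 0.00125/0.99875 = 1/799.
Combined Bayes factor of the evidence already in hand = 1.6 × 2.4 = 3.84.
Odds after that evidence = (1/799) × 3.84 = 96/19975.
Target odds = 0.75/0.25 = 3.
Need 5ⁿ ≥ 3 ÷ (96/19975) = 624.21875.
5³ = 125 falls short of 624.21875 but 5⁴ = 625 reaches it, so n = 4.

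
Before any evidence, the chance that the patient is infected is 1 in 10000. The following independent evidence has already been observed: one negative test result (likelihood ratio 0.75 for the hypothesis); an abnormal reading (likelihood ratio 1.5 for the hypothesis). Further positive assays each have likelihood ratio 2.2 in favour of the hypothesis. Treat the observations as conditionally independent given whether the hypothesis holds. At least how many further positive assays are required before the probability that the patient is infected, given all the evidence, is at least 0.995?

19

Prior odds = 0.0001/0.9999 = 1/9999.
Combined Bayes factor of the evidence already in hand = 0.75 × 1.5 = 1.125.
Odds after that evidence = (1/9999) × 1.125 = 1/8888.
Target odds = 0.995/0.005 = 199.
Need 2.2ⁿ ≥ 199 ÷ (1/8888) = 1768712.
2.2¹⁸ ≈1.4575e+06 falls short of 1768712 but 2.2¹⁹ ≈3.2065e+06 reaches it, so n = 19.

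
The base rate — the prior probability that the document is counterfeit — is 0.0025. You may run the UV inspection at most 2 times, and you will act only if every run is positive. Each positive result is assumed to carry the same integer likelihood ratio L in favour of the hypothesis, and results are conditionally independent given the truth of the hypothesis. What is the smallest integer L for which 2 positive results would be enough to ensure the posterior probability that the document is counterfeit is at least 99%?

199

Prior odds = 0.0025/0.9975 = 1/399.
Target odds = 0.99/0.01 = 99.
Need L² ≥ 99 ÷ (1/399) = 39501.
198² = 39204 < 39501 ≤ 39601 = 199², so L = 199.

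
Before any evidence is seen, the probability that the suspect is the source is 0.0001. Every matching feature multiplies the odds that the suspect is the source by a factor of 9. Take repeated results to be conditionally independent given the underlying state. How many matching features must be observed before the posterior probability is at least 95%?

Prior odds = 0.0001/0.9999 = 1/9999.
Likelihood ratio per matching feature = 9.
Target posterior odds = 0.95/0.05 = 19.
Need (1/9999) × 9ⁿ ≥ 19, i.e. 9ⁿ ≥ 189981.
9⁵ = 59049 falls short of 189981 but 9⁶ = 531441 reaches it, so n = 6.

6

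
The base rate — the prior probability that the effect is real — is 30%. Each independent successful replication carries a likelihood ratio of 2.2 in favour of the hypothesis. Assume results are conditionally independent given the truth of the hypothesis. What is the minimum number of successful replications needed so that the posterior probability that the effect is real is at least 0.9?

4

Prior odds = 0.3/0.7 = 3/7.
Likelihood ratio per successful replication = 2.2.
Target odds: 0.9 ÷ 0.1 = 9.
Require 2.2ⁿ ≥ 9 ÷ (3/7) = 21.
2.2³ = 10.648 falls short of 21 but 2.2⁴ = 23.4256 reaches it, so n = 4.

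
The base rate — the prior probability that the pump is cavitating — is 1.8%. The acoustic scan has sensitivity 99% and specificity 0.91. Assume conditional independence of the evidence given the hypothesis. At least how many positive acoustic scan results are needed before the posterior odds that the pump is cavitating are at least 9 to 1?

Prior odds = 0.018/0.982 = 9/491.
False-positive rate = 1 − 0.91 = 0.09; likelihood ratio of a positive = 0.99/0.09 = 11.
Target odds = 9.
Require 11ⁿ ≥ 9 ÷ (9/491) = 491.
11² = 121 falls short of 491 but 11³ = 1331 reaches it, so n = 3.

3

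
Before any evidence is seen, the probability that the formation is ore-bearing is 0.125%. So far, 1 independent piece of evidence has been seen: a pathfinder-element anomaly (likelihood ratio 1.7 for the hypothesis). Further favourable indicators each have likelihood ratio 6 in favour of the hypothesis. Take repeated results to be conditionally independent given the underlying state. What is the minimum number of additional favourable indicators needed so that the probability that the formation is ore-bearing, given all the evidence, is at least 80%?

5

Prior odds = 0.00125/0.99875 = 1/799.
Bayes factor of the evidence already in hand = 1.7.
Odds after that evidence = (1/799) × 1.7 = 1/470.
Target odds = 0.8/0.2 = 4.
Need 6ⁿ ≥ 4 ÷ (1/470) = 1880.
6⁴ = 1296 falls short of 1880 but 6⁵ = 7776 reaches it, so n = 5.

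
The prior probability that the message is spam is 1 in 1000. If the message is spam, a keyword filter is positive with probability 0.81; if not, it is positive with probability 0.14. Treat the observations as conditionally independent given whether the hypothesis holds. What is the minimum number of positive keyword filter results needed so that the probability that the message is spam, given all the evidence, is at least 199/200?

Prior odds: 0.001 ÷ 0.999 = 1/999.
Likelihood ratio of a positive = 0.81/0.14 = 81/14.
Target posterior odds = 0.995/0.005 = 199.
Require (81/14)ⁿ ≥ 199 ÷ (1/999) = 198801.
(81/14)⁶ ≈37509.6 falls short of 198801 but (81/14)⁷ ≈217020 reaches it, so n = 7.

7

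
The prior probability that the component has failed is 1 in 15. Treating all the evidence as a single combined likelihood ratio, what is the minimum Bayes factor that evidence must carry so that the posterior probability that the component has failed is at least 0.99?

Prior odds = (1/15)/(14/15) = 1/14.
Target odds = 0.99/0.01 = 99.
Required Bayes factor = 99 ÷ (1/14) = 1386.

1386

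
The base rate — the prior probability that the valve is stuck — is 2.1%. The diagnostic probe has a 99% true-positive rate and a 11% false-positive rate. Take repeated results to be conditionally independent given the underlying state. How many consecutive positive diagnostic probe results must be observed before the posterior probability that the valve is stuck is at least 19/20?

4

Prior odds: 0.021 ÷ 0.979 = 21/979.
Likelihood ratio of a positive result = 0.99/0.11 = 9.
Target posterior odds = 0.95/0.05 = 19.
Require 9ⁿ ≥ 19 ÷ (21/979) = 18601/21.
9³ = 729 falls short of 18601/21 but 9⁴ = 6561 reaches it, so n = 4.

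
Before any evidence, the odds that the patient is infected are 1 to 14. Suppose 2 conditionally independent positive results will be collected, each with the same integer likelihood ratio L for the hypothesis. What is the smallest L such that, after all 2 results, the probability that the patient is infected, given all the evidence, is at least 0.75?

7

Prior odds = 1/14.
Target odds = 0.75/0.25 = 3.
Need L² ≥ 3 ÷ (1/14) = 42.
6² = 36 < 42 ≤ 49 = 7², so L = 7.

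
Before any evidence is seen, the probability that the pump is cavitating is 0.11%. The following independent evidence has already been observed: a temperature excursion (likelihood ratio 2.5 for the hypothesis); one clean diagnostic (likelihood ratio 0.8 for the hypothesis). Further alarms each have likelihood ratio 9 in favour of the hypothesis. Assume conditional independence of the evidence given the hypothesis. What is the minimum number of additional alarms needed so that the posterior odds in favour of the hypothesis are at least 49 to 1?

5

Prior odds = 0.0011/0.9989 = 11/9989.
Combined Bayes factor of the evidence already in hand = 2.5 × 0.8 = 2.
Odds after that evidence = (11/9989) × 2 = 22/9989.
Target odds = 49.
Need 9ⁿ ≥ 49 ÷ (22/9989) = 489461/22.
9⁴ = 6561 falls short of 489461/22 but 9⁵ = 59049 reaches it, so n = 5.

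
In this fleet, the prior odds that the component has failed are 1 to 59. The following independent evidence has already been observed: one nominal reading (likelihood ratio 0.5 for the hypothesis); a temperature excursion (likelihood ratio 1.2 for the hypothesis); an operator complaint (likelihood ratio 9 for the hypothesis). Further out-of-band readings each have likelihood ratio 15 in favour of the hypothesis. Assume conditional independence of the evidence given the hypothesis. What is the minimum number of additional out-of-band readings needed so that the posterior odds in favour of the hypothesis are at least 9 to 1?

Prior odds = 1/59.
Combined Bayes factor of the evidence already in hand = 0.5 × 1.2 × 9 = 5.4.
Odds after that evidence = (1/59) × 5.4 = 27/295.
Target odds = 9.
Need 15ⁿ ≥ 9 ÷ (27/295) = 295/3.
15¹ = 15 falls short of 295/3 but 15² = 225 reaches it, so n = 2.

2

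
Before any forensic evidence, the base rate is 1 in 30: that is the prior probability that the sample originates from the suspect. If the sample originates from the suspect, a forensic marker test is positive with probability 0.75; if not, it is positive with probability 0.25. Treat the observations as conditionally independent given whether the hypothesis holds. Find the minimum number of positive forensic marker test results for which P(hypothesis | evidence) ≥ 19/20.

Prior odds = (1/30)/(29/30) = 1/29.
Likelihood ratio of a positive = 0.75/0.25 = 3.
Target posterior odds = 0.95/0.05 = 19.
Require 3ⁿ ≥ 19 ÷ (1/29) = 551.
3⁵ = 243 falls short of 551 but 3⁶ = 729 reaches it, so n = 6.

6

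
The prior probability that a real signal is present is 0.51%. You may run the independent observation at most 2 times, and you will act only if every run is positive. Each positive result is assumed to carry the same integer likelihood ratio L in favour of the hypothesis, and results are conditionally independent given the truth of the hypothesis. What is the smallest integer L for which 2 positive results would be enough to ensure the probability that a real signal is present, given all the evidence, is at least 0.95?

Prior odds = 0.0051/0.9949 = 51/9949.
Target odds = 0.95/0.05 = 19.
Need L² ≥ 19 ÷ (51/9949) = 189031/51.
60² = 3600 < 189031/51 ≤ 3721 = 61², so L = 61.

61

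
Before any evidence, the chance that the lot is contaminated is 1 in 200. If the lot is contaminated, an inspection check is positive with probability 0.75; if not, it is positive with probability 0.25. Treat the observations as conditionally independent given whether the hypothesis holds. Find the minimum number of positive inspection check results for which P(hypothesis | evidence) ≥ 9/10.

7

Prior odds = 0.005/0.995 = 1/199.
Likelihood ratio of a positive = 0.75/0.25 = 3.
Target odds: 0.9 ÷ 0.1 = 9.
Require 3ⁿ ≥ 9 ÷ (1/199) = 1791.
3⁶ = 729 falls short of 1791 but 3⁷ = 2187 reaches it, so n = 7.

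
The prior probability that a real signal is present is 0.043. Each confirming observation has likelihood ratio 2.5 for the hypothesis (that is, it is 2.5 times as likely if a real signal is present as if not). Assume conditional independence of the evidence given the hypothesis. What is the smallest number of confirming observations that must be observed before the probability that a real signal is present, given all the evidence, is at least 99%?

9

Prior odds = 0.043/0.957 = 43/957.
Likelihood ratio per confirming observation = 2.5.
Target odds: 0.99 ÷ 0.01 = 99.
Require 2.5ⁿ ≥ 99 ÷ (43/957) = 94743/43.
2.5⁸ = 390625/256 falls short of 94743/43 but 2.5⁹ = 1953125/512 reaches it, so n = 9.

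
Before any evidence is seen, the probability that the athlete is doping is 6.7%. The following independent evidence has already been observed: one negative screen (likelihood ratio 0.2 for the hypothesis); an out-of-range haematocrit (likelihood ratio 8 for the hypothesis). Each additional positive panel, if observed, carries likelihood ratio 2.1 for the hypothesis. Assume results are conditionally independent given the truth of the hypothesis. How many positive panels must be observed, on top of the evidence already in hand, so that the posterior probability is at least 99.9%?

13

Prior odds = 0.067/0.933 = 67/933.
Combined Bayes factor of the evidence already in hand = 0.2 × 8 = 1.6.
Odds after that evidence = (67/933) × 1.6 = 536/4665.
Target odds = 0.999/0.001 = 999.
Need 2.1ⁿ ≥ 999 ÷ (536/4665) = 4660335/536.
2.1¹² ≈7355.83 falls short of 4660335/536 but 2.1¹³ ≈15447.2 reaches it, so n = 13.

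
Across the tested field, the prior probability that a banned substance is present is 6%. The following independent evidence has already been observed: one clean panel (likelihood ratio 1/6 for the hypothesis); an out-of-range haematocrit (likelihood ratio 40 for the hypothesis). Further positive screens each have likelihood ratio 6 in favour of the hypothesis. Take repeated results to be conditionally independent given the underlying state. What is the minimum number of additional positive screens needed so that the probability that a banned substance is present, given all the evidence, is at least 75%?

Prior odds = 0.06/0.94 = 3/47.
Combined Bayes factor of the evidence already in hand = (1/6) × 40 = 20/3.
Odds after that evidence = (3/47) × 20/3 = 20/47.
Target odds = 0.75/0.25 = 3.
Need 6ⁿ ≥ 3 ÷ (20/47) = 7.05.
6¹ = 6 falls short of 7.05 but 6² = 36 reaches it, so n = 2.

2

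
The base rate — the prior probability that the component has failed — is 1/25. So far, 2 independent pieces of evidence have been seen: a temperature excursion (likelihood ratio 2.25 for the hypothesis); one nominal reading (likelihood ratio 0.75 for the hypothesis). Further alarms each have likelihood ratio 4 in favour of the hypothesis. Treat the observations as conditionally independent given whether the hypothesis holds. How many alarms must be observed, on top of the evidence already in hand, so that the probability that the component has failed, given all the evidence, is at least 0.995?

6

Prior odds = 0.04/0.96 = 1/24.
Combined Bayes factor of the evidence already in hand = 2.25 × 0.75 = 1.6875.
Odds after that evidence = (1/24) × 1.6875 = 0.0703125.
Target odds = 0.995/0.005 = 199.
Need 4ⁿ ≥ 199 ÷ 0.0703125 = 25472/9.
4⁵ = 1024 falls short of 25472/9 but 4⁶ = 4096 reaches it, so n = 6.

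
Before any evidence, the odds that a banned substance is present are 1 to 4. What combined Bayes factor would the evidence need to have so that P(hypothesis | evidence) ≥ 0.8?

16

Prior odds = 0.25.
Target odds = 0.8/0.2 = 4.
Required Bayes factor = 4 ÷ 0.25 = 16.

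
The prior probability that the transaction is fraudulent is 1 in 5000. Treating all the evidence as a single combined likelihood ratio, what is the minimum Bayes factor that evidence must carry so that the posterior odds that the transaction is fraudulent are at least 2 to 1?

Prior odds = 0.0002/0.9998 = 1/4999.
Target odds = 2.
Required Bayes factor = 2 ÷ (1/4999) = 9998.

9998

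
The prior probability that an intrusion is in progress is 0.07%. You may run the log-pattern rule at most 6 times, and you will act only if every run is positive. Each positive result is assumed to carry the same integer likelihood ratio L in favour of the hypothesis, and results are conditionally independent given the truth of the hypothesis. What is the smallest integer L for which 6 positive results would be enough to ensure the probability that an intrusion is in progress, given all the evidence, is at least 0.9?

Prior odds = 0.0007/0.9993 = 7/9993.
Target odds = 0.9/0.1 = 9.
Need L⁶ ≥ 9 ÷ (7/9993) = 89937/7.
4⁶ = 4096 < 89937/7 ≤ 15625 = 5⁶, so L = 5.

5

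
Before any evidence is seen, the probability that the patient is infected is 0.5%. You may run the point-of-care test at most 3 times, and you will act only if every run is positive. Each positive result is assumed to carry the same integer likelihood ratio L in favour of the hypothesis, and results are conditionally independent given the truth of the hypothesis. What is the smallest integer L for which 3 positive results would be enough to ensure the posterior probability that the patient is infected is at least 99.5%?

35

Prior odds = 0.005/0.995 = 1/199.
Target odds = 0.995/0.005 = 199.
Need L³ ≥ 199 ÷ (1/199) = 39601.
34³ = 39304 < 39601 ≤ 42875 = 35³, so L = 35.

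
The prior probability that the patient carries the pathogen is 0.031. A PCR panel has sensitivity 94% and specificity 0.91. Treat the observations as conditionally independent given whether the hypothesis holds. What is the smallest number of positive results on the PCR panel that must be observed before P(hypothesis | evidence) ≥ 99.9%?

Prior odds: 0.031 ÷ 0.969 = 31/969.
False-positive rate = 1 − 0.91 = 0.09; likelihood ratio of a positive = 0.94/0.09 = 94/9.
Target odds: 0.999 ÷ 0.001 = 999.
Need (31/969) × (94/9)ⁿ ≥ 999, i.e. (94/9)ⁿ ≥ 968031/31.
(94/9)⁴ = 78074896/6561 falls short of 968031/31 but (94/9)⁵ ≈124287 reaches it, so n = 5.

5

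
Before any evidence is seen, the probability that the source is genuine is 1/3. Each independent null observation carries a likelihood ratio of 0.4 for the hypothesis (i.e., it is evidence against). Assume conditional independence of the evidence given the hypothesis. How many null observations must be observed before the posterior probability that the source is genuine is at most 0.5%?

Prior odds = (1/3)/(2/3) = 0.5.
Likelihood ratio per null observation = 0.4.
Target posterior odds = 0.005/0.995 = 1/199.
Require 0.4ⁿ ≤ 1/199 ÷ 0.5 = 2/199.
0.4⁵ = 0.01024 is still above 2/199 but 0.4⁶ = 64/15625 is at or below it, so n = 6.

6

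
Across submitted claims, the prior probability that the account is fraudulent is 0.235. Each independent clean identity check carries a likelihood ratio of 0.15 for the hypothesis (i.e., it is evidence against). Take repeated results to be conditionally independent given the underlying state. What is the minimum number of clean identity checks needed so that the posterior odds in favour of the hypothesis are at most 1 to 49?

2

Prior odds = 0.235/0.765 = 47/153.
Likelihood ratio per clean identity check = 0.15.
Target odds = 1/49.
Require 0.15ⁿ ≤ 1/49 ÷ (47/153) = 153/2303.
0.15¹ = 0.15 is still above 153/2303 but 0.15² = 0.0225 is at or below it, so n = 2.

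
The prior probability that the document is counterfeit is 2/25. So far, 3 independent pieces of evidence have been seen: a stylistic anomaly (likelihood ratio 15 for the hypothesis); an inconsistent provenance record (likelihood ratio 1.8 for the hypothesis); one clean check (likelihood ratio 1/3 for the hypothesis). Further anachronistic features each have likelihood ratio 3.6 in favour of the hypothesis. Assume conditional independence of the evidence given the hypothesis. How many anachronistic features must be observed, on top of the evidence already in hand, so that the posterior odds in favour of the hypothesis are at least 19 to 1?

3

Prior odds = 0.08/0.92 = 2/23.
Combined Bayes factor of the evidence already in hand = 15 × 1.8 × (1/3) = 9.
Odds after that evidence = (2/23) × 9 = 18/23.
Target odds = 19.
Need 3.6ⁿ ≥ 19 ÷ (18/23) = 437/18.
3.6² = 12.96 falls short of 437/18 but 3.6³ = 46.656 reaches it, so n = 3.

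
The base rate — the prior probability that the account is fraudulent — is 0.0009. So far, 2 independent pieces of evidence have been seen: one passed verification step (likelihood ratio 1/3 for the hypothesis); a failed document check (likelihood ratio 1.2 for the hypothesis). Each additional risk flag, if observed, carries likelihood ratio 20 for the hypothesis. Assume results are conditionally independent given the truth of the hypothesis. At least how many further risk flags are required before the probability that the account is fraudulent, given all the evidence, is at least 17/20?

4

Prior odds = 0.0009/0.9991 = 9/9991.
Combined Bayes factor of the evidence already in hand = (1/3) × 1.2 = 0.4.
Odds after that evidence = (9/9991) × 0.4 = 18/49955.
Target odds = 0.85/0.15 = 17/3.
Need 20ⁿ ≥ 17/3 ÷ (18/49955) = 849235/54.
20³ = 8000 falls short of 849235/54 but 20⁴ = 160000 reaches it, so n = 4.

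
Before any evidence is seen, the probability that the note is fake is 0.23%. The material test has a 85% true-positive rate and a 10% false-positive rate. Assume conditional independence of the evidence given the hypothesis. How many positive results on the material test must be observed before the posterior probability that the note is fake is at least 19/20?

5

Prior odds = 0.0023/0.9977 = 23/9977.
Likelihood ratio of a positive result = 0.85/0.1 = 8.5.
Target posterior odds = 0.95/0.05 = 19.
Require 8.5ⁿ ≥ 19 ÷ (23/9977) = 189563/23.
8.5⁴ = 5220.0625 falls short of 189563/23 but 8.5⁵ = 44370.53125 reaches it, so n = 5.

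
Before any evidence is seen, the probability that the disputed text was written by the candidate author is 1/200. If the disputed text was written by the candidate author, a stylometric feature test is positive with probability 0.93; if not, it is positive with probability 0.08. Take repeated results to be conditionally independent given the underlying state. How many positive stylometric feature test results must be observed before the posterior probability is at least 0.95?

Prior odds = 0.005/0.995 = 1/199.
Likelihood ratio of a positive = 0.93/0.08 = 11.625.
Target posterior odds = 0.95/0.05 = 19.
Need (1/199) × 11.625ⁿ ≥ 19, i.e. 11.625ⁿ ≥ 3781.
11.625³ = 804357/512 falls short of 3781 but 11.625⁴ = 74805201/4096 reaches it, so n = 4.

4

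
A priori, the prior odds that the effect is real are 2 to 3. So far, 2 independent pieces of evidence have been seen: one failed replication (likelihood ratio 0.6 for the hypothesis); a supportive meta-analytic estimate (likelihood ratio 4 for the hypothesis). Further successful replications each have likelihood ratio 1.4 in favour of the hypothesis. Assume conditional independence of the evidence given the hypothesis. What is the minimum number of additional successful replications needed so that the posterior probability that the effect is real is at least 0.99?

Prior odds = 2/3.
Combined Bayes factor of the evidence already in hand = 0.6 × 4 = 2.4.
Odds after that evidence = (2/3) × 2.4 = 1.6.
Target odds = 0.99/0.01 = 99.
Need 1.4ⁿ ≥ 99 ÷ 1.6 = 61.875.
1.4¹² ≈56.6939 falls short of 61.875 but 1.4¹³ ≈79.3715 reaches it, so n = 13.

13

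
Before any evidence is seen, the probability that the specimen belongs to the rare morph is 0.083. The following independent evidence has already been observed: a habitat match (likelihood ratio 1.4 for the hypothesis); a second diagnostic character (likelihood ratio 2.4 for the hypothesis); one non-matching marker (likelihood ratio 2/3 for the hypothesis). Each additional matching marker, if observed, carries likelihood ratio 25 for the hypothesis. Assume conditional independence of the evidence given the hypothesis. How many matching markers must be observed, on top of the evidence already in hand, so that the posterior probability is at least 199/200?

Prior odds = 0.083/0.917 = 83/917.
Combined Bayes factor of the evidence already in hand = 1.4 × 2.4 × (2/3) = 2.24.
Odds after that evidence = (83/917) × 2.24 = 664/3275.
Target odds = 0.995/0.005 = 199.
Need 25ⁿ ≥ 199 ÷ (664/3275) = 651725/664.
25² = 625 falls short of 651725/664 but 25³ = 15625 reaches it, so n = 3.

3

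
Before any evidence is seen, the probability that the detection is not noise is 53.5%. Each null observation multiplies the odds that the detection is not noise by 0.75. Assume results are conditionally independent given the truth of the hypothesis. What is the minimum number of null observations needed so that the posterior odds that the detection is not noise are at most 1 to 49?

15

Prior odds = 0.535/0.465 = 107/93.
Likelihood ratio per null observation = 0.75.
Target odds = 1/49.
Require 0.75ⁿ ≤ 1/49 ÷ (107/93) = 93/5243.
0.75¹⁴ = 4782969/268435456 is still above 93/5243 but 0.75¹⁵ ≈0.0133635 is at or below it, so n = 15.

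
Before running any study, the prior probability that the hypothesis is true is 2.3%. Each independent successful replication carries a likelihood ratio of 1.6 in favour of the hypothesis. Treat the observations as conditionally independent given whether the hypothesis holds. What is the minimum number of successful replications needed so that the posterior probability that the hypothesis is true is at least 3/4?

11

Prior odds = 0.023/0.977 = 23/977.
Likelihood ratio per successful replication = 1.6.
Target odds: 0.75 ÷ 0.25 = 3.
Need (23/977) × 1.6ⁿ ≥ 3, i.e. 1.6ⁿ ≥ 2931/23.
1.6¹⁰ ≈109.951 falls short of 2931/23 but 1.6¹¹ ≈175.922 reaches it, so n = 11.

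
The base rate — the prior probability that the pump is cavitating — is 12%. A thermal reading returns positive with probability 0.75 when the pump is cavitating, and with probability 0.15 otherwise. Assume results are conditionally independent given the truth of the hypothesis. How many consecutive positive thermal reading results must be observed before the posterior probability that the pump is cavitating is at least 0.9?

3

Prior odds: 0.12 ÷ 0.88 = 3/22.
Likelihood ratio of a positive result = 0.75/0.15 = 5.
Target posterior odds = 0.9/0.1 = 9.
Require 5ⁿ ≥ 9 ÷ (3/22) = 66.
5² = 25 falls short of 66 but 5³ = 125 reaches it, so n = 3.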